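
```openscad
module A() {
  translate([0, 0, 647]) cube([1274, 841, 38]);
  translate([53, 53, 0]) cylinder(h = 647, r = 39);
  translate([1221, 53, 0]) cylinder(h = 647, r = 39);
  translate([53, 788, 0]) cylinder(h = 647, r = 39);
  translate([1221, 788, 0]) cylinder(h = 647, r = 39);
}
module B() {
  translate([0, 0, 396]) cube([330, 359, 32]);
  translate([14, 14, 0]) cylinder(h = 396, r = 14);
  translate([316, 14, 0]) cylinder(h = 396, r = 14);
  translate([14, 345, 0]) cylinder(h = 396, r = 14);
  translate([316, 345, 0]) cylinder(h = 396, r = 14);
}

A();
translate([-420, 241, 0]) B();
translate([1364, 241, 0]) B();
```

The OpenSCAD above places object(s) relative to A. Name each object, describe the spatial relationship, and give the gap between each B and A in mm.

A is a table. B is a stool. Two stools sit around the table at the −x, +x sides. The gap between each stool and the table is 90 mm.

Each stool's nearest face is 90 mm from the table's bounding box.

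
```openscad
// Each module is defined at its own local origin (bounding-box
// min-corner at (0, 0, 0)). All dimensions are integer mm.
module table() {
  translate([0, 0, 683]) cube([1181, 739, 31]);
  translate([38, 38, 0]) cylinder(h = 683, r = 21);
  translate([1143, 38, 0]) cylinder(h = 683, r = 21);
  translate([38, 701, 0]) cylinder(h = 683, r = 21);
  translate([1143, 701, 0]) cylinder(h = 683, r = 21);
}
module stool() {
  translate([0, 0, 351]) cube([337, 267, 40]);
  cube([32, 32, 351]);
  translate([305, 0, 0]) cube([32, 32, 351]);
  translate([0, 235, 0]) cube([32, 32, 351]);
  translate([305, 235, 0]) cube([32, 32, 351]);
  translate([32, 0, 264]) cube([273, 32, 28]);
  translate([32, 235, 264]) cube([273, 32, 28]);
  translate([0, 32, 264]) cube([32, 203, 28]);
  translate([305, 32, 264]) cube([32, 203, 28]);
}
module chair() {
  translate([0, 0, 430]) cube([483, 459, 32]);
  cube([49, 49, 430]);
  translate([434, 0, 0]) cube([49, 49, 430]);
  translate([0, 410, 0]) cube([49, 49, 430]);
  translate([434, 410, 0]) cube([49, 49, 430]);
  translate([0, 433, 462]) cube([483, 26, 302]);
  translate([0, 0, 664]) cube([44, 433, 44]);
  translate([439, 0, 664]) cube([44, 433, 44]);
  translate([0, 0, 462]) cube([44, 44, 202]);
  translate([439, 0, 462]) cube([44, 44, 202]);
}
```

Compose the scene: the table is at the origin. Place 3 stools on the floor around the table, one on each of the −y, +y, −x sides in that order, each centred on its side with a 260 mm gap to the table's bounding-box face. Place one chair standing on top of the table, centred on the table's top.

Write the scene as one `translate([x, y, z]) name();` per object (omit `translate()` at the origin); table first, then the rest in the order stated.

table();
translate([422, -527, 0]) stool();
translate([422, 999, 0]) stool();
translate([-597, 236, 0]) stool();
translate([349, 140, 714]) chair();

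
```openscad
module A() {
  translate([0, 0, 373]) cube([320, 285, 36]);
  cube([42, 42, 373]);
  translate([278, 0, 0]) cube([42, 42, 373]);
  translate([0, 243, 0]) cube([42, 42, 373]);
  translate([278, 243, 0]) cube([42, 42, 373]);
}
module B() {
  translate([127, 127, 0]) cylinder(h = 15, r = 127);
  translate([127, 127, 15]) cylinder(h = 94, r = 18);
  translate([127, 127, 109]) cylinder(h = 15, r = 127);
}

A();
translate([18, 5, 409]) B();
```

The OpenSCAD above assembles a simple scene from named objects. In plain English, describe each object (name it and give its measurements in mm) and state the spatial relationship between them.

A is a four-legged stool. The seat is 320×285 mm, 36 mm thick, top at z = 409 mm. It stands on four square legs, each 42×42 mm in cross-section, from z = 0 to the seat underside, each flush with a corner of the seat.

B is a spool: two coaxial disc flanges of radius 127 mm and thickness 15 mm, joined by a core cylinder of radius 18 mm and height 94 mm. The lower flange rests on z = 0 and the three cylinders share a vertical axis.

The spool is on top of the stool.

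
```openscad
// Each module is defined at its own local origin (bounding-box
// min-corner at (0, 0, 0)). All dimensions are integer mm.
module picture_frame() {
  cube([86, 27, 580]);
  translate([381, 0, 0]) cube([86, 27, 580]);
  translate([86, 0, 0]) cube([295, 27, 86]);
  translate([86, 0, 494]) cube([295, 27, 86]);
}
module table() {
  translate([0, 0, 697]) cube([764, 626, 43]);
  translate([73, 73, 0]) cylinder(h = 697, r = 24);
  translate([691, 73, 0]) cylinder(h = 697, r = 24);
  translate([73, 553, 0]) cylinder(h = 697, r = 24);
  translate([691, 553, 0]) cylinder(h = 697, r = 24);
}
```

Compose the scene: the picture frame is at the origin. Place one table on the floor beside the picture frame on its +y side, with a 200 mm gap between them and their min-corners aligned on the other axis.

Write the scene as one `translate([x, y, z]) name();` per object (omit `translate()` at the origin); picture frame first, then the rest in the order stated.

picture_frame();
translate([0, 227, 0]) table();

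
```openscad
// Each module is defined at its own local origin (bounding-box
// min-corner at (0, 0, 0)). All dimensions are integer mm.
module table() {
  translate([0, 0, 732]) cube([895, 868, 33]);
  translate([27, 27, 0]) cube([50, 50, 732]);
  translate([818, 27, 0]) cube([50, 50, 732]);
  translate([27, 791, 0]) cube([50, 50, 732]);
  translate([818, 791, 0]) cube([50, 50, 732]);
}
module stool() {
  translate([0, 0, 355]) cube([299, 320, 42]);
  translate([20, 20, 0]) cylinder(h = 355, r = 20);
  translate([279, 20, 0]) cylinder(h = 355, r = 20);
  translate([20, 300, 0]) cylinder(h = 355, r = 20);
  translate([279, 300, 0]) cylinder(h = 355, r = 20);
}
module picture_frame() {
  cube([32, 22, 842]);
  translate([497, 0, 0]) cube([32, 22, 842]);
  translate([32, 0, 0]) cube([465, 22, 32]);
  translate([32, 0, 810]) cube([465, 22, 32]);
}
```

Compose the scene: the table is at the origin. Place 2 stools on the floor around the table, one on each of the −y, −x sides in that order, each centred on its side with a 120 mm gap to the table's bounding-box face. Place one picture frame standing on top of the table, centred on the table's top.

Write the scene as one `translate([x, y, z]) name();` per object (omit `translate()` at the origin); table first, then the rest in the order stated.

table();
translate([298, -440, 0]) stool();
translate([-419, 274, 0]) stool();
translate([183, 423, 765]) picture_frame();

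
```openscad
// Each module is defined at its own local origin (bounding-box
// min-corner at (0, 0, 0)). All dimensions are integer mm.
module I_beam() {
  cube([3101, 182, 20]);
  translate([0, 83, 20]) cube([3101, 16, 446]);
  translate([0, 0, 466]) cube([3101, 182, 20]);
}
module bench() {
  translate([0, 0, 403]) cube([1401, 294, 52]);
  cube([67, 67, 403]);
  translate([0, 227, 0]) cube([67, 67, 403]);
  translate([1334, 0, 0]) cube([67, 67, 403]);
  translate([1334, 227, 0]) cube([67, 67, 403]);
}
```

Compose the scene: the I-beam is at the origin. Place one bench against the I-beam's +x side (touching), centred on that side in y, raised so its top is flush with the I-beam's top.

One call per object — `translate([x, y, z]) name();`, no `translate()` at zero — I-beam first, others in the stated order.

I_beam();
translate([3101, -56, 31]) bench();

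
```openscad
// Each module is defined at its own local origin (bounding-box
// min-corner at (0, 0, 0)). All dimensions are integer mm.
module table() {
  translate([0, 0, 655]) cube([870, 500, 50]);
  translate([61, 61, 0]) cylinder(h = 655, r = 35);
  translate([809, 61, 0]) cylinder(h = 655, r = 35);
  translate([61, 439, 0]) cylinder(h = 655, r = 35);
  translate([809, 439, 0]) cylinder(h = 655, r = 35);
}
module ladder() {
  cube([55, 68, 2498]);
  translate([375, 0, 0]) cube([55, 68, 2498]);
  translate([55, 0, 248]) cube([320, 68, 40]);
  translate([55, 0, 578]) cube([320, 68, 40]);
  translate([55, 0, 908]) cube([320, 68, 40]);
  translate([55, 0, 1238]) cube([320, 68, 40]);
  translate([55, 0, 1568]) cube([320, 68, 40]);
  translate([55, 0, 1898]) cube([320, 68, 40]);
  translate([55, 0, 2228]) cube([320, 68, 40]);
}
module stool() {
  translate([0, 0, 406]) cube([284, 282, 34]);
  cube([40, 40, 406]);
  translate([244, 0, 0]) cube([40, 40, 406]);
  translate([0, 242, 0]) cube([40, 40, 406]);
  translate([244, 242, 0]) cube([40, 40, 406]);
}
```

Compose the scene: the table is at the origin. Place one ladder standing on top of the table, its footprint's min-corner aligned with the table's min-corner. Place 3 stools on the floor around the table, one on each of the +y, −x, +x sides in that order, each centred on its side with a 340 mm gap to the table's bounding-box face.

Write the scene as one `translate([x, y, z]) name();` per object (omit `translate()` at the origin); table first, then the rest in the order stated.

table();
translate([0, 0, 705]) ladder();
translate([293, 840, 0]) stool();
translate([-624, 109, 0]) stool();
translate([1210, 109, 0]) stool();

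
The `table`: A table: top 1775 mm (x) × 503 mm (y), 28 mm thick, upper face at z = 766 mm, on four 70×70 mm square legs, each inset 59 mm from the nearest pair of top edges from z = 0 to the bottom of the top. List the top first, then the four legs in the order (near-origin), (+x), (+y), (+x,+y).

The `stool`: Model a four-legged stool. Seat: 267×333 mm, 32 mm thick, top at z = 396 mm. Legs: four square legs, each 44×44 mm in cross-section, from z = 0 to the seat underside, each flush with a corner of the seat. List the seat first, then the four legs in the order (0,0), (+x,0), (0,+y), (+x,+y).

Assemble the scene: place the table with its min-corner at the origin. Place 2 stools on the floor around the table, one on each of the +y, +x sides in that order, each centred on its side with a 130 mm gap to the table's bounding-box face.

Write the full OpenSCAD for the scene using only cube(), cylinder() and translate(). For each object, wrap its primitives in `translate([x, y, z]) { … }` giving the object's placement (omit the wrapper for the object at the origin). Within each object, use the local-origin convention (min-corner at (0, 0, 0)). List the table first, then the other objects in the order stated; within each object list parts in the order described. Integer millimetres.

translate([0, 0, 738]) cube([1775, 503, 28]);
translate([59, 59, 0]) cube([70, 70, 738]);
translate([1646, 59, 0]) cube([70, 70, 738]);
translate([59, 374, 0]) cube([70, 70, 738]);
translate([1646, 374, 0]) cube([70, 70, 738]);
translate([754, 633, 0]) {
  translate([0, 0, 364]) cube([267, 333, 32]);
  cube([44, 44, 364]);
  translate([223, 0, 0]) cube([44, 44, 364]);
  translate([0, 289, 0]) cube([44, 44, 364]);
  translate([223, 289, 0]) cube([44, 44, 364]);
}
translate([1905, 85, 0]) {
  translate([0, 0, 364]) cube([267, 333, 32]);
  cube([44, 44, 364]);
  translate([223, 0, 0]) cube([44, 44, 364]);
  translate([0, 289, 0]) cube([44, 44, 364]);
  translate([223, 289, 0]) cube([44, 44, 364]);
}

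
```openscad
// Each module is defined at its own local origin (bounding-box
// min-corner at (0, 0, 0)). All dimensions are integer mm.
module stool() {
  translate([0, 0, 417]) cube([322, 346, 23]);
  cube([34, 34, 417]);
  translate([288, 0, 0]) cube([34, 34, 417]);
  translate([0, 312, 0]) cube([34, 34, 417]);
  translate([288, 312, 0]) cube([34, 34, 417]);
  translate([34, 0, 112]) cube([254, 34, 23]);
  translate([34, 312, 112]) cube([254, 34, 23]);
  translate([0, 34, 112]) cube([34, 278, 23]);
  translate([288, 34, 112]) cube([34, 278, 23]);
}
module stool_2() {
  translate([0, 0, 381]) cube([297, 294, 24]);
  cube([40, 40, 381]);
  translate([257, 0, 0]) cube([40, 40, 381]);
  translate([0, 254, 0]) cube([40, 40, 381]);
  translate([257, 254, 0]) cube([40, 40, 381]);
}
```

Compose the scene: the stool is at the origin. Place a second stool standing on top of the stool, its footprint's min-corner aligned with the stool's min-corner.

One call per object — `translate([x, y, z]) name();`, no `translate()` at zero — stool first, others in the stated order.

stool();
translate([0, 0, 440]) stool_2();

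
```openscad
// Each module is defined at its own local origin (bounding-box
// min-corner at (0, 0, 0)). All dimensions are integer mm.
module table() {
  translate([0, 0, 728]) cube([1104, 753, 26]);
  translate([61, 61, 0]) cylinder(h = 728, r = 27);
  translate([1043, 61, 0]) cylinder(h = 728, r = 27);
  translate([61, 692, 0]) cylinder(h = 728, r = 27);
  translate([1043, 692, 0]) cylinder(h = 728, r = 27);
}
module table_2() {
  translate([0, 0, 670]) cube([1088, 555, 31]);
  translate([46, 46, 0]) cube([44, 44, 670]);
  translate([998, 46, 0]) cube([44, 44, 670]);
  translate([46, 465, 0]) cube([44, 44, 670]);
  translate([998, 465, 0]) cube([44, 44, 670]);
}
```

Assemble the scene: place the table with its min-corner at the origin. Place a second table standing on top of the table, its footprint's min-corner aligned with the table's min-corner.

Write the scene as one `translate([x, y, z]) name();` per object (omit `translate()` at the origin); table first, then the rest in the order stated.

table();
translate([0, 0, 754]) table_2();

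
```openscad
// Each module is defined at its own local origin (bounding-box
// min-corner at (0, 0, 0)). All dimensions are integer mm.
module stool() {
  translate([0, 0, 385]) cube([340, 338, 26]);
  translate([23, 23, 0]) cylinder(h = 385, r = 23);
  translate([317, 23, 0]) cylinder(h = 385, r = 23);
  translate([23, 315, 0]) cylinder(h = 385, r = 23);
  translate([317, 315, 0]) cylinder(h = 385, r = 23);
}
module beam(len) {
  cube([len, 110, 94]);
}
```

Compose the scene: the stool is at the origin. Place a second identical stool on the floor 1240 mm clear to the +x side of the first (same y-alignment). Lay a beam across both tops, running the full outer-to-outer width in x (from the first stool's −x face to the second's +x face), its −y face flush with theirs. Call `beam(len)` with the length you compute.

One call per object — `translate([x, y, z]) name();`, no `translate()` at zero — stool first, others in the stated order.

stool();
translate([1580, 0, 0]) stool();
translate([0, 0, 411]) beam(1920);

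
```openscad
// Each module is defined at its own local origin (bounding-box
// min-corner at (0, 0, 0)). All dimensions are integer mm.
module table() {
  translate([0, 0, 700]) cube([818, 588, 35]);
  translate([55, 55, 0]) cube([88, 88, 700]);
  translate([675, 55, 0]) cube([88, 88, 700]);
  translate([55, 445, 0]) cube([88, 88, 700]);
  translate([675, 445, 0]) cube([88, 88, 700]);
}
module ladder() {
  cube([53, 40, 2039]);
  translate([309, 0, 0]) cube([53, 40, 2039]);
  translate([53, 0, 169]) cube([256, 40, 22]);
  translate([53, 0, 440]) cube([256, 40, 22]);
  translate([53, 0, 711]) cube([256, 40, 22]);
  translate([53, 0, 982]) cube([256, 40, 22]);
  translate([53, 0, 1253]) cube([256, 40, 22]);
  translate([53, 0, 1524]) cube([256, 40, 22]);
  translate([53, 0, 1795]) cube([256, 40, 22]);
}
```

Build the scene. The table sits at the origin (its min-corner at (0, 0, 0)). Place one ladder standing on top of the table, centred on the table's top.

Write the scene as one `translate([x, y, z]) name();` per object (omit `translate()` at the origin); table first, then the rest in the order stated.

table();
translate([228, 274, 735]) ladder();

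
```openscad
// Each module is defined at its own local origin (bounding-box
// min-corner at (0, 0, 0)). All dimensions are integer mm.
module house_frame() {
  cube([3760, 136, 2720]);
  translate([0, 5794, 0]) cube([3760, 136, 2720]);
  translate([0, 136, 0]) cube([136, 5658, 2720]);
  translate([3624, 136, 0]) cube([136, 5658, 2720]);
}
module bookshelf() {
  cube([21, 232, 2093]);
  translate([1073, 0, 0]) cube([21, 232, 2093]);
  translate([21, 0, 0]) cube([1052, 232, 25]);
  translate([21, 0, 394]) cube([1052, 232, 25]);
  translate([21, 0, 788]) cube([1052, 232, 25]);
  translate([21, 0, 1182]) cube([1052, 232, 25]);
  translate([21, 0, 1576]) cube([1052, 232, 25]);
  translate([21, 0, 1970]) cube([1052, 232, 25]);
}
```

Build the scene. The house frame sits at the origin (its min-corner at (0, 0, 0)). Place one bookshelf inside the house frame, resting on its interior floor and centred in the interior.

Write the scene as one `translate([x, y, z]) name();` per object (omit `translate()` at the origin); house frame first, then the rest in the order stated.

house_frame();
translate([1333, 2849, 0]) bookshelf();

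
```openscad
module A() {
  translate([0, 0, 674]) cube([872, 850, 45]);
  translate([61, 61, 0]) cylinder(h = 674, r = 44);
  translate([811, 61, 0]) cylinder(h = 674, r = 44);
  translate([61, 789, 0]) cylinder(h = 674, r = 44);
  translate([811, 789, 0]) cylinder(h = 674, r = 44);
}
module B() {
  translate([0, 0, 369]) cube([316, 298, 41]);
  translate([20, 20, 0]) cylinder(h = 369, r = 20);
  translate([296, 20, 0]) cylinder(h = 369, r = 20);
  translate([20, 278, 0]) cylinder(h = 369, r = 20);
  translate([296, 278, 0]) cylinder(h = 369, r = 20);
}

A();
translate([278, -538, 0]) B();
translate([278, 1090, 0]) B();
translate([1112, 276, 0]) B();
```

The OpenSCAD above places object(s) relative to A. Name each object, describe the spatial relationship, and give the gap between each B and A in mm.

A is a table. B is a stool. Three stools sit around the table at the −y, +y, +x sides. The gap between each stool and the table is 240 mm.

Each stool's nearest face is 240 mm from the table's bounding box.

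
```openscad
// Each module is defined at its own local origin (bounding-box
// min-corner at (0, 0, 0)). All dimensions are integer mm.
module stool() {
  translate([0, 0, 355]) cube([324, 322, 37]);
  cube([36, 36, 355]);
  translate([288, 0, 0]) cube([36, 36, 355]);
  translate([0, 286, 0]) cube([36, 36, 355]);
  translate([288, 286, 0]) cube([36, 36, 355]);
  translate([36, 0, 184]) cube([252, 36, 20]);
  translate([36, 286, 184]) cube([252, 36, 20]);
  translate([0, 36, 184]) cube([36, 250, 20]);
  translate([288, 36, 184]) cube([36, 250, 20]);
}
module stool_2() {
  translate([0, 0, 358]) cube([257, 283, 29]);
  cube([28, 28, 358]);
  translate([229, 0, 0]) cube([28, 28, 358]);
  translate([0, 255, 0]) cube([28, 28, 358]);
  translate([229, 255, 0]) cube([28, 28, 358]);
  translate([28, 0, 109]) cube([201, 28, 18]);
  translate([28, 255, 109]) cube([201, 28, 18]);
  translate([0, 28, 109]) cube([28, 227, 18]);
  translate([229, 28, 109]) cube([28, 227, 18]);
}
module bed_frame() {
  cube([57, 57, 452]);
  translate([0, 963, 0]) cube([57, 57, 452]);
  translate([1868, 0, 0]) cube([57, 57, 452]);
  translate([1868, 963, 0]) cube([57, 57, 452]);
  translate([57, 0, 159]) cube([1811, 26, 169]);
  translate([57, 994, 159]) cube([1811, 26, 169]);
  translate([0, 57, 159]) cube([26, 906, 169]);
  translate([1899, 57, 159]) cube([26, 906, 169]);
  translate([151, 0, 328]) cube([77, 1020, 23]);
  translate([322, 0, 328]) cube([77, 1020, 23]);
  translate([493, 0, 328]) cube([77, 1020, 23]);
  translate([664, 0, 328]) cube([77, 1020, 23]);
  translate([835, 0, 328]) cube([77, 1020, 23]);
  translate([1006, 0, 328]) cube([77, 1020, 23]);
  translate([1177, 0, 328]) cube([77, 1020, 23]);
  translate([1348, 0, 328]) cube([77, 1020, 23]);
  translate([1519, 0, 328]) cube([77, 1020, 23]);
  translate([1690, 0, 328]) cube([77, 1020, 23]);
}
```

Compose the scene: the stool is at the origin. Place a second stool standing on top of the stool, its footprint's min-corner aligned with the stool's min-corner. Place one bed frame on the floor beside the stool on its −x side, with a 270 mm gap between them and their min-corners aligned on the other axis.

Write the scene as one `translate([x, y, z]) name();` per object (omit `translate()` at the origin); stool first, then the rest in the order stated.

stool();
translate([0, 0, 392]) stool_2();
translate([-2195, 0, 0]) bed_frame();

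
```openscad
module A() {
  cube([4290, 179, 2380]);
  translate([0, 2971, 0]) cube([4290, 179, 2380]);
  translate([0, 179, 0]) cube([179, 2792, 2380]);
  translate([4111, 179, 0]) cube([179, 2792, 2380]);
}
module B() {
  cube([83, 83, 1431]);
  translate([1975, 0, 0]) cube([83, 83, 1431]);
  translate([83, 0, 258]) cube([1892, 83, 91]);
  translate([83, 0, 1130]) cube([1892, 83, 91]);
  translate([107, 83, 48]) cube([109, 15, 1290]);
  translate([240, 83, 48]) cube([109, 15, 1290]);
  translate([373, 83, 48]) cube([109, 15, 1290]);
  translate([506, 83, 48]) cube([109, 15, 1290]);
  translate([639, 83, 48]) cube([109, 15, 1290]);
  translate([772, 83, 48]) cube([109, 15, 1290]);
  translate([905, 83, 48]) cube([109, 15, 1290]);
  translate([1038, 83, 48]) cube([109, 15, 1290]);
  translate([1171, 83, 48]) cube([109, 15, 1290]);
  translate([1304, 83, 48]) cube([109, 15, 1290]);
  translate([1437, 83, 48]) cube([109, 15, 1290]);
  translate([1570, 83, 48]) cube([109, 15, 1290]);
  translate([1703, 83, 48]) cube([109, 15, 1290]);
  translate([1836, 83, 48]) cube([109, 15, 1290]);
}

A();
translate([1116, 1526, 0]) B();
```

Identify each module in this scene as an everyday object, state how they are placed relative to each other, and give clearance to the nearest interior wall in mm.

A is a house frame. B is a fence section. The fence section sits inside the house frame, centred. The clearance to the nearest interior wall is 937 mm.

Clearances: x = 937, y = 1347; minimum 937 mm.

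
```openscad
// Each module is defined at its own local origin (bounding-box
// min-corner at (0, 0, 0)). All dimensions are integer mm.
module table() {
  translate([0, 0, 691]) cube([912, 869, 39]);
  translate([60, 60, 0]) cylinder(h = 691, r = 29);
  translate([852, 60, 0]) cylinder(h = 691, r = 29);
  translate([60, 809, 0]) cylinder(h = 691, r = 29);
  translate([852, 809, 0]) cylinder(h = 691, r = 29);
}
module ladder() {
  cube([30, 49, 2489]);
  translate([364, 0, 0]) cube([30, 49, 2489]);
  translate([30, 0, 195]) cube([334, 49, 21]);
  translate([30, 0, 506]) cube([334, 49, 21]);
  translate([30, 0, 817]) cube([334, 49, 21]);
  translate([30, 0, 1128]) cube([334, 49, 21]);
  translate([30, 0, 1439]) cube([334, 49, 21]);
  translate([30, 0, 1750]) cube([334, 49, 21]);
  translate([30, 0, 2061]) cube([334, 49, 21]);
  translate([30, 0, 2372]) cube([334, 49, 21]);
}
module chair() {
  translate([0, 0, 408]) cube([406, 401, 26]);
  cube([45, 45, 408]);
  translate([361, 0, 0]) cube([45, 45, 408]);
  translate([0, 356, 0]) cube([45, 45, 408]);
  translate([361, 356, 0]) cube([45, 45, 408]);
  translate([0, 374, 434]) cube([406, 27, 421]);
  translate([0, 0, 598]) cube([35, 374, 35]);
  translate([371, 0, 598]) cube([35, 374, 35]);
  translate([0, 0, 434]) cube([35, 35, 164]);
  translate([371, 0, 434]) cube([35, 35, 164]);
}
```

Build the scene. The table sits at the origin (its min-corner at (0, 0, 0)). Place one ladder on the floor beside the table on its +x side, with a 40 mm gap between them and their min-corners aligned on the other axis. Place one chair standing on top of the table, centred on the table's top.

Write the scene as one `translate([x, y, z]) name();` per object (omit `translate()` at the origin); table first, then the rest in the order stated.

table();
translate([952, 0, 0]) ladder();
translate([253, 234, 730]) chair();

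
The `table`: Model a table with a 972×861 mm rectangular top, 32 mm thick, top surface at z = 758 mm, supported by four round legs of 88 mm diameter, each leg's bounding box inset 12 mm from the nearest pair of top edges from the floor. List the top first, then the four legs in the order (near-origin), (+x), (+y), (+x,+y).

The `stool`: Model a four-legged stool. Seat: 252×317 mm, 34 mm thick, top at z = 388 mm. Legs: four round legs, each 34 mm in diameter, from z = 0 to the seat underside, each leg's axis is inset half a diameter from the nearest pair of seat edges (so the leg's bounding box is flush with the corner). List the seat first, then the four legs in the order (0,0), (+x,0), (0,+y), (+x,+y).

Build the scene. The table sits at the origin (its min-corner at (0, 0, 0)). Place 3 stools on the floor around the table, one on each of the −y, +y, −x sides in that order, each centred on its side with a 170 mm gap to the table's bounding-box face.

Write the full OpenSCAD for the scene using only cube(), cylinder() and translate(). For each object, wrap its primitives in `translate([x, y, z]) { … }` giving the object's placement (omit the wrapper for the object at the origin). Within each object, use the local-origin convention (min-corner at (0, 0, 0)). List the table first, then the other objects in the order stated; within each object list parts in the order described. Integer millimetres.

translate([0, 0, 726]) cube([972, 861, 32]);
translate([56, 56, 0]) cylinder(h = 726, r = 44);
translate([916, 56, 0]) cylinder(h = 726, r = 44);
translate([56, 805, 0]) cylinder(h = 726, r = 44);
translate([916, 805, 0]) cylinder(h = 726, r = 44);
translate([360, -487, 0]) {
  translate([0, 0, 354]) cube([252, 317, 34]);
  translate([17, 17, 0]) cylinder(h = 354, r = 17);
  translate([235, 17, 0]) cylinder(h = 354, r = 17);
  translate([17, 300, 0]) cylinder(h = 354, r = 17);
  translate([235, 300, 0]) cylinder(h = 354, r = 17);
}
translate([360, 1031, 0]) {
  translate([0, 0, 354]) cube([252, 317, 34]);
  translate([17, 17, 0]) cylinder(h = 354, r = 17);
  translate([235, 17, 0]) cylinder(h = 354, r = 17);
  translate([17, 300, 0]) cylinder(h = 354, r = 17);
  translate([235, 300, 0]) cylinder(h = 354, r = 17);
}
translate([-422, 272, 0]) {
  translate([0, 0, 354]) cube([252, 317, 34]);
  translate([17, 17, 0]) cylinder(h = 354, r = 17);
  translate([235, 17, 0]) cylinder(h = 354, r = 17);
  translate([17, 300, 0]) cylinder(h = 354, r = 17);
  translate([235, 300, 0]) cylinder(h = 354, r = 17);
}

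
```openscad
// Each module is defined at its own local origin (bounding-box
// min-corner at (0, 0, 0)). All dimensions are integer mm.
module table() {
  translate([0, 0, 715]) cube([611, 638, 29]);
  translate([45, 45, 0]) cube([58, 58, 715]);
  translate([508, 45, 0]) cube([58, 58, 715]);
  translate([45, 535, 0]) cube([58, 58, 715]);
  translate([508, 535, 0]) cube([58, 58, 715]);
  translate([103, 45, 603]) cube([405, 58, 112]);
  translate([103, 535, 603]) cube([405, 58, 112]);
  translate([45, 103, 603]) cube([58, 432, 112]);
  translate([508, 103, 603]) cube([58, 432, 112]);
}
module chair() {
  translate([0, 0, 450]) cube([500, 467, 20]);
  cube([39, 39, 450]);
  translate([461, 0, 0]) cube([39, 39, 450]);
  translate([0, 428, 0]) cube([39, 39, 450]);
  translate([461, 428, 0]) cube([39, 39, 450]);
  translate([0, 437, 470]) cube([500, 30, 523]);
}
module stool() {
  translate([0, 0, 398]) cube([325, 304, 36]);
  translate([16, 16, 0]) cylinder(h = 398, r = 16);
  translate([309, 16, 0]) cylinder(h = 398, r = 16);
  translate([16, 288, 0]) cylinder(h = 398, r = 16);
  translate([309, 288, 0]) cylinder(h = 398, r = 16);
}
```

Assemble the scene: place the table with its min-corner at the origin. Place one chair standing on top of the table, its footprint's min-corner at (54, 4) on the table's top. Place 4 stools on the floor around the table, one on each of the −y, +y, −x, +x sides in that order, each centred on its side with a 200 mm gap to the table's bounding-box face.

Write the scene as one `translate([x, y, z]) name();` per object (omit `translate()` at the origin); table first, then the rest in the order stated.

table();
translate([54, 4, 744]) chair();
translate([143, -504, 0]) stool();
translate([143, 838, 0]) stool();
translate([-525, 167, 0]) stool();
translate([811, 167, 0]) stool();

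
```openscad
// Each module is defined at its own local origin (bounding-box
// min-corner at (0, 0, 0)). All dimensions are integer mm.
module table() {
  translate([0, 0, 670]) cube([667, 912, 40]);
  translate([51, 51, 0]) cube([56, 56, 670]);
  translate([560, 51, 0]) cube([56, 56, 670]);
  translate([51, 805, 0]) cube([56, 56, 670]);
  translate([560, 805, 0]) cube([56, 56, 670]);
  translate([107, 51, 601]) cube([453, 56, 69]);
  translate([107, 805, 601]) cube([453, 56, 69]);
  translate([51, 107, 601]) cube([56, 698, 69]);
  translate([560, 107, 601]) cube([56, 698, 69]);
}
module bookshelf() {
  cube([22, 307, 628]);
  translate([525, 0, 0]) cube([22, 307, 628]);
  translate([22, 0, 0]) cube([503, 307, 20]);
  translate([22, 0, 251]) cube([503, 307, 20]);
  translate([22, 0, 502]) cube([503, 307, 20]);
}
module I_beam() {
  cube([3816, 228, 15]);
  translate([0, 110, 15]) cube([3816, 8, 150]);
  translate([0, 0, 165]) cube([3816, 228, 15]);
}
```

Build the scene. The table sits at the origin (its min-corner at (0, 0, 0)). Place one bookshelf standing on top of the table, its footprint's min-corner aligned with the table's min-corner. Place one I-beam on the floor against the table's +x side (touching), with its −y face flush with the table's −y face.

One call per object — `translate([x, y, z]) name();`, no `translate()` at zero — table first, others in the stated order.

table();
translate([0, 0, 710]) bookshelf();
translate([667, 0, 0]) I_beam();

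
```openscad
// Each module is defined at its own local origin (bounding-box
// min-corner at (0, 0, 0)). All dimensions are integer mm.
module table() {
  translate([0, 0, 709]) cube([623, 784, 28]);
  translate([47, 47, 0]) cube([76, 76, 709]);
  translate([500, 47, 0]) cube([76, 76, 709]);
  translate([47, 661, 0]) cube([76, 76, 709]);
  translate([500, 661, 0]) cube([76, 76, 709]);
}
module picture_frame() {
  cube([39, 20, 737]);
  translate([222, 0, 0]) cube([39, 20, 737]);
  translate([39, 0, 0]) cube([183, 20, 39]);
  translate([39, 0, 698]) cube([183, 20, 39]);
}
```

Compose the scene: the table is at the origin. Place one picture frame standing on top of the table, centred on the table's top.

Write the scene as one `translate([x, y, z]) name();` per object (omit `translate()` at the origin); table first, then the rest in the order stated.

table();
translate([181, 382, 737]) picture_frame();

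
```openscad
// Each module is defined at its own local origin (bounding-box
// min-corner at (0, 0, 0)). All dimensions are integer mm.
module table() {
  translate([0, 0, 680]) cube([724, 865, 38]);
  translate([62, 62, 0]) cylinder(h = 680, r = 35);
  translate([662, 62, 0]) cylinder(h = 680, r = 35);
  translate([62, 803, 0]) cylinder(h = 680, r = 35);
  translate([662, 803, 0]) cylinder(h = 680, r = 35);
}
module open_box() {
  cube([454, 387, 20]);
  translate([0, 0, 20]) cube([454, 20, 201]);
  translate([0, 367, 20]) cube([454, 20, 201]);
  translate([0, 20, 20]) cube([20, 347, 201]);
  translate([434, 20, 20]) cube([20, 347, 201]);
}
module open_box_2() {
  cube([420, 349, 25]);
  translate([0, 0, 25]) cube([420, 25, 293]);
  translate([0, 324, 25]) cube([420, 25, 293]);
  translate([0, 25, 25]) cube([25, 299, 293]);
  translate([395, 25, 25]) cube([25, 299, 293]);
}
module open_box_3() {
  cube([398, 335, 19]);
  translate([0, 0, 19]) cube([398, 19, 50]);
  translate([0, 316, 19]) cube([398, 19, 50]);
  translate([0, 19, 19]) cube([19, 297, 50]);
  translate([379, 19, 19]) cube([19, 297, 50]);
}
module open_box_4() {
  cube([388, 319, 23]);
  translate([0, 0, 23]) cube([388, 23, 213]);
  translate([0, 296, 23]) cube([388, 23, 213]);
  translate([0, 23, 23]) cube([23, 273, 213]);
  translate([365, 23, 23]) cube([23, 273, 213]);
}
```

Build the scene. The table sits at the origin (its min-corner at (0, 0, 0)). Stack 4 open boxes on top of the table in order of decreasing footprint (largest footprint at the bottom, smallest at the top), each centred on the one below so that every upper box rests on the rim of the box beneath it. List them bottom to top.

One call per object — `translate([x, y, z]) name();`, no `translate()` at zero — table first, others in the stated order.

table();
translate([135, 239, 718]) open_box();
translate([152, 258, 939]) open_box_2();
translate([163, 265, 1257]) open_box_3();
translate([168, 273, 1326]) open_box_4();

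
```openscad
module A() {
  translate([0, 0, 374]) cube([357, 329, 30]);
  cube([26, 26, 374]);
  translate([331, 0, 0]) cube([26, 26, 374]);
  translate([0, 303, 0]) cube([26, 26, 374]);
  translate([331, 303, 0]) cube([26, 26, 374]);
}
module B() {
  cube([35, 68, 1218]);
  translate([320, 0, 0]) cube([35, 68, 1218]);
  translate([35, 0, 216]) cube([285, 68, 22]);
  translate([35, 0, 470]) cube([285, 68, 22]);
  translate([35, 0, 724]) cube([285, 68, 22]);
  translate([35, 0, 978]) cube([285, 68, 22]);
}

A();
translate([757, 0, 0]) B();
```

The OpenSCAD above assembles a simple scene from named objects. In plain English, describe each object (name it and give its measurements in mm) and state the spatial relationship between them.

A is a simple wooden stool: a rectangular seat 357 mm (x) by 329 mm (y), 30 mm thick, top face at z = 404 mm, on four square legs, each 26×26 mm in cross-section. The legs rest on z = 0, each flush with a corner of the seat.

B is a wooden ladder with two side rails of 35×68 mm section and 1218 mm height, set 355 mm apart overall. Between them run 4 rectangular rungs (68 mm deep, 22 mm thick), front faces flush with the rails' −y face. The bottom of the first rung is 216 mm above the floor and each subsequent rung is 254 mm higher than the one below.

The ladder is on the floor beside the stool on its +x side.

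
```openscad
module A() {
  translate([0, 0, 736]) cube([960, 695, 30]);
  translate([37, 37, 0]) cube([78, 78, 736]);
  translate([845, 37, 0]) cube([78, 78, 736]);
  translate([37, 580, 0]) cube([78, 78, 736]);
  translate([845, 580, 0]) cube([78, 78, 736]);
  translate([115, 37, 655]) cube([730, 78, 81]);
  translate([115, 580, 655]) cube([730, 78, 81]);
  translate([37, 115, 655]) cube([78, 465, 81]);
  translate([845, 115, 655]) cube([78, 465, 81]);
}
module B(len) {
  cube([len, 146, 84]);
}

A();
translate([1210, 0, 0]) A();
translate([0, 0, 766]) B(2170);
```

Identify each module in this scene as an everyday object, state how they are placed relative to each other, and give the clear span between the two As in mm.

Second table starts at x = 1210; first ends at x = 960; clear span = 1210 − 960 = 250 mm.

A is a table. B is a beam. A beam spans the tops of two tables. The clear span between the two tables is 250 mm.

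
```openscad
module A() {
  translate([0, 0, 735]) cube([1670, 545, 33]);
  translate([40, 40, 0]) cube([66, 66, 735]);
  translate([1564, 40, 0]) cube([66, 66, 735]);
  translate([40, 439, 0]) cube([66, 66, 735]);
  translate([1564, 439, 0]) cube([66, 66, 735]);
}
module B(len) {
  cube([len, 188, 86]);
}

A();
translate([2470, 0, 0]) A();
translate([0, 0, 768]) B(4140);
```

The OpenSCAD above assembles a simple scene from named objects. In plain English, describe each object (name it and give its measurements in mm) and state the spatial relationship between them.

A is a rectangular dining table. The top is 1670×545×33 mm with its upper surface at z = 768 mm. It stands on four 66×66 mm square legs, each inset 40 mm from the nearest pair of top edges, running from the floor to the underside of the top.

B is a rectangular beam 4140 mm long (x), 188 mm deep (y), 86 mm thick (z).

The beam spans the tops of two tables placed 800 mm apart, resting at z = 768 mm.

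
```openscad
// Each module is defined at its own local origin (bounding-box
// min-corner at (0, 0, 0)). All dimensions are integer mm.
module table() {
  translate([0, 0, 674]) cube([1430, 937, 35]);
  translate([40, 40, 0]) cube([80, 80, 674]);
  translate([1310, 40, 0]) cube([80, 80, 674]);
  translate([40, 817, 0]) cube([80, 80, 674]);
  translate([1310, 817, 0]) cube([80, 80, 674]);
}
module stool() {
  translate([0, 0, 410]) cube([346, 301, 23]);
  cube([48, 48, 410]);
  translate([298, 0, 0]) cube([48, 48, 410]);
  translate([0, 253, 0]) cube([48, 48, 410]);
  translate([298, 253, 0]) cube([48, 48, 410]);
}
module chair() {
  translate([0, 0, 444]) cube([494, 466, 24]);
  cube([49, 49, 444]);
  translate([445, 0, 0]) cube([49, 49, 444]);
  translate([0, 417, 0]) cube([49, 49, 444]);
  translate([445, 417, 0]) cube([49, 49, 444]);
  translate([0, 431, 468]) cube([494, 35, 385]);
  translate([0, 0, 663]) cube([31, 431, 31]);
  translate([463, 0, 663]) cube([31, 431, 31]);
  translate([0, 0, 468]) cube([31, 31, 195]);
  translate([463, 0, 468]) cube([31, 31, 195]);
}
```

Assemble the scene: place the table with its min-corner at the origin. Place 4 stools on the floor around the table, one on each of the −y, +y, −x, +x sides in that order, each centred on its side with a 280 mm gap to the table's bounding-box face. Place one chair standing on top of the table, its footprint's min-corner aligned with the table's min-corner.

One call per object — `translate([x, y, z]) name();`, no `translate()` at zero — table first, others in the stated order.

table();
translate([542, -581, 0]) stool();
translate([542, 1217, 0]) stool();
translate([-626, 318, 0]) stool();
translate([1710, 318, 0]) stool();
translate([0, 0, 709]) chair();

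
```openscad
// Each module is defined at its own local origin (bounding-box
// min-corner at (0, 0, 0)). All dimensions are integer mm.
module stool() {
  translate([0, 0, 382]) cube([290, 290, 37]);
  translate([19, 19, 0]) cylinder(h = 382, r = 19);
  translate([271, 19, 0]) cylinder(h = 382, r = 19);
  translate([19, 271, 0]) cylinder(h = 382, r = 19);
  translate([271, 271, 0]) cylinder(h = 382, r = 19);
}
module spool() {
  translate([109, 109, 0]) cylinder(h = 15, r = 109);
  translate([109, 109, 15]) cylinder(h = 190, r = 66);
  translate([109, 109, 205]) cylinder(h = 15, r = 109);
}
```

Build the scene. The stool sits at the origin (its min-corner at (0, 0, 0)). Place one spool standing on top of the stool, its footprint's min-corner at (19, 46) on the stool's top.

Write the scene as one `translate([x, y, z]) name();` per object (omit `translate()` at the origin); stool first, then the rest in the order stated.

stool();
translate([19, 46, 419]) spool();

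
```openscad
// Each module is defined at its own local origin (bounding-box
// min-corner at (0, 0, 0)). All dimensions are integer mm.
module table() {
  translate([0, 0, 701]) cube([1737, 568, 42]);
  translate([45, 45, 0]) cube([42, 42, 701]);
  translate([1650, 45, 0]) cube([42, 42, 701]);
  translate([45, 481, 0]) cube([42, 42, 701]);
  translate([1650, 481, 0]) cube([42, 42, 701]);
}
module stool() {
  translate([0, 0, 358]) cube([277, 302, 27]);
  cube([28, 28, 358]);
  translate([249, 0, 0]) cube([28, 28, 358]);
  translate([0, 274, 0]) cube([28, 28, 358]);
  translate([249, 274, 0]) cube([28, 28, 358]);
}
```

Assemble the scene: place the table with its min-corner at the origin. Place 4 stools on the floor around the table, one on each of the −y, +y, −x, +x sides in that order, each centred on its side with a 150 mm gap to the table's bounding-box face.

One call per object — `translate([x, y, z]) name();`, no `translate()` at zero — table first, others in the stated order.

table();
translate([730, -452, 0]) stool();
translate([730, 718, 0]) stool();
translate([-427, 133, 0]) stool();
translate([1887, 133, 0]) stool();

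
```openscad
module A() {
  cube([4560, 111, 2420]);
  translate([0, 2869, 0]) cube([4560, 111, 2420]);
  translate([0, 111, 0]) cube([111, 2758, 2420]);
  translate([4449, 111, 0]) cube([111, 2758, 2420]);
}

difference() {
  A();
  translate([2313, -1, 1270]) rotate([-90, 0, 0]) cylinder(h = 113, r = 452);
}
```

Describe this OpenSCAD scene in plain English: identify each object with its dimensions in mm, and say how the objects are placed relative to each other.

A is a box-shaped house frame (walls only): outside footprint 4560×2980 mm, wall height 2420 mm, wall thickness 111 mm. The two y-facing walls run the full x-width; the two x-facing walls fit between the inner faces of the y-facing walls.

The house frame has a circular hole of radius 452 mm through its front wall, centred at (x = 2313, z = 1270).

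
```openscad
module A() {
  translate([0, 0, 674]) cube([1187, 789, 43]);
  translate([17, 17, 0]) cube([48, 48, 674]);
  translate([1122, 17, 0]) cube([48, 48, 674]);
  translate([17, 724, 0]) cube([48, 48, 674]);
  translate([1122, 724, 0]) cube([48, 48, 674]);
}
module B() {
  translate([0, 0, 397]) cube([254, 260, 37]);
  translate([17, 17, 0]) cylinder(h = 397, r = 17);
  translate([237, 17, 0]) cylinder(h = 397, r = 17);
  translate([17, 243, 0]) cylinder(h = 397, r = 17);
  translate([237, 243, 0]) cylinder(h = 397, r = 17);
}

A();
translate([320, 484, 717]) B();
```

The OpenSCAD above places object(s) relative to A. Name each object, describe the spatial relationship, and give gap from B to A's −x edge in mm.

A is a table. B is a stool. The stool is on top of the table. The gap from the stool to the table's −x edge is 320 mm.

The stool's min-x is at 320; the table's min-x is 0; gap = 320 mm.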